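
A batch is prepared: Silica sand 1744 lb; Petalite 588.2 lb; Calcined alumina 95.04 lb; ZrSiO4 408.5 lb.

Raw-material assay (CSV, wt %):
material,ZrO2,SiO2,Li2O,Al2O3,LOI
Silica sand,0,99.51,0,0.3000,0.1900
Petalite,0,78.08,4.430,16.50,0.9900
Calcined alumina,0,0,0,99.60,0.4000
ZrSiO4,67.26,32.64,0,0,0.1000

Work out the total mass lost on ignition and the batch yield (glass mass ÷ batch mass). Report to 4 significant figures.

LOI loss = 9.925 lb; glass = 2826 lb; yield = 99.65%

All internal work maintains full float precision throughout — working values are displayed (rounded to 4 significant digits) across the worked steps. Each reported figure undergoes a single rounding — derived quantities, including totals, LOI, the yield, the four compositions, glass mass, are computed starting from the weights at 2826 lb of glass at full float precision precisely as stated by the problem or the answer.
LOI of each material in turn:
  Silica sand: 1744 × 0.001900 = 3.314 lb
  Petalite: 588.2 × 0.009900 = 5.823 lb
  Calcined alumina: 95.04 × 0.004000 = 0.3802 lb
  ZrSiO4: 408.5 × 0.001000 = 0.4085 lb
Total LOI = 9.925 lb
Glass = batch − LOI = 2836 − 9.925 = 2826 lb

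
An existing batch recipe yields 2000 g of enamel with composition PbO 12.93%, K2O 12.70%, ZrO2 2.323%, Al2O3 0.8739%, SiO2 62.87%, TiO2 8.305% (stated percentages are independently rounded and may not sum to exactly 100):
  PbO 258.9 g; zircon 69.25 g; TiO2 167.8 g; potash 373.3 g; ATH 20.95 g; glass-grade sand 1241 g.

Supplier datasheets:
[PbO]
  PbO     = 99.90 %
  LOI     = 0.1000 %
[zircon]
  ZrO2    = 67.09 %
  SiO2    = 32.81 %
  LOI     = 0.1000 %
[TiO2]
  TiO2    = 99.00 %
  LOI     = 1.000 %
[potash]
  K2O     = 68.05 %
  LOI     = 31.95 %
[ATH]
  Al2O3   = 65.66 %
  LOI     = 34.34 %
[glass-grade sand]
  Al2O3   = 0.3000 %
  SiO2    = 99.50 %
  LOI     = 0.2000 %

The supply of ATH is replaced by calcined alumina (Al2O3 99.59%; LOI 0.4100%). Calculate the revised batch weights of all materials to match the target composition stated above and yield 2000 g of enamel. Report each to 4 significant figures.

Revised batch per 2000 g enamel:
  PbO: 258.9 g
  zircon: 69.25 g
  TiO2: 167.8 g
  potash: 373.3 g
  calcined alumina: 13.81 g
  glass-grade sand: 1241 g
Total batch = 2124 g; LOI loss = 123.8 g

The working math keeps full float precision at all times — intermediates are printed (rounded to 4 significant figures) alongside each step — each reported figure takes just one rounding; all derived quantities (totals, the six compositions, LOI, glass mass, the yield) are carried from the batch weights on 2000 g of glass in exact precision, as they appear in the question or the answer.
Per-oxide target masses for 2000 g enamel:
  PbO: 12.93% × 2000 = 258.6 g
  K2O: 12.70% × 2000 = 254.0 g
  ZrO2: 2.323% × 2000 = 46.46 g
  Al2O3: 0.8739% × 2000 = 17.48 g
  SiO2: 62.87% × 2000 = 1257 g
  TiO2: 8.305% × 2000 = 166.1 g
Mass-balance tally per oxide with the batch weights as given, for the quoted basis mass (delivered sums recover each target once rounding is allowed for):
  PbO: 258.9·0.9990 = 258.6 g (target 258.6 g)
  K2O: 373.3·0.6805 = 254.0 g (target 254.0 g)
  ZrO2: 69.25·0.6709 = 46.46 g (target 46.46 g)
  Al2O3: 13.81·0.9959 + 1241·0.003000 = 17.48 g (target 17.48 g)
  SiO2: 69.25·0.3281 + 1241·0.9950 = 1258 g (target 1257 g)
  TiO2: 167.8·0.9900 = 166.1 g (target 166.1 g)
Mass balance on the glass: whole batch net of LOI = 2000 g (targets for the oxides total 2000 g; stated basis 2000 g — a pure rounding effect).
Batch grand total — Σ batch = 2124 g; Σ batch·LOI gives LOI loss = 123.8 g; glass ÷ batch gives a yield of 94.17%.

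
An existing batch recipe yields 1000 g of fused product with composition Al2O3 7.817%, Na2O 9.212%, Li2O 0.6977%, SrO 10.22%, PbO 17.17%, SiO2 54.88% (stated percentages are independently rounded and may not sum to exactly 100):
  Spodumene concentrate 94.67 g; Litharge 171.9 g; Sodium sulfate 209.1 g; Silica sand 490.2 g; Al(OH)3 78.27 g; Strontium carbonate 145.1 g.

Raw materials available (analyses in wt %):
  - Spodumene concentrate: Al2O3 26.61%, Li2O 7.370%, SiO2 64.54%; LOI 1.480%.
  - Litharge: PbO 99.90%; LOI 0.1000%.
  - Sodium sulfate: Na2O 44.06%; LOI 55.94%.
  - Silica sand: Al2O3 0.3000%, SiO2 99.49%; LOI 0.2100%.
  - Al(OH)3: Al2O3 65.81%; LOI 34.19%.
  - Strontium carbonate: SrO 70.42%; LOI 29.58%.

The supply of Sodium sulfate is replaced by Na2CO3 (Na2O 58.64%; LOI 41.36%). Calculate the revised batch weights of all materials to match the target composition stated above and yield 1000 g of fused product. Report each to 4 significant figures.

Revised batch per 1000 g fused product:
  Spodumene concentrate: 94.67 g
  Litharge: 171.9 g
  Na2CO3: 157.1 g
  Silica sand: 490.2 g
  Al(OH)3: 78.27 g
  Strontium carbonate: 145.1 g
Total batch = 1137 g; LOI loss = 137.3 g

Exact precision is held in all steps — working values are printed rounded to 4 significant digits on the page; every reported result is rounded exactly once; the derived quantities (ignition loss, the totals, glass mass, yield, the six compositions) are recomputed in full float precision from the weighed amounts for 1000 g of glass as written in problem or answer.
Oxide mass targets, per 1000 g fused product:
  Al2O3: 7.817% × 1000 = 78.17 g
  Na2O: 9.212% × 1000 = 92.12 g
  Li2O: 0.6977% × 1000 = 6.977 g
  SrO: 10.22% × 1000 = 102.2 g
  PbO: 17.17% × 1000 = 171.7 g
  SiO2: 54.88% × 1000 = 548.8 g
A balance pass over the oxides, with the batch weights as given, under the basis named above (oxide sums agree with the targets exact up to rounding of places):
  Al2O3: 94.67·0.2661 + 490.2·0.003000 + 78.27·0.6581 = 78.17 g (target 78.17 g)
  Na2O: 157.1·0.5864 = 92.12 g (target 92.12 g)
  Li2O: 94.67·0.07370 = 6.977 g (target 6.977 g)
  SrO: 145.1·0.7042 = 102.2 g (target 102.2 g)
  PbO: 171.9·0.9990 = 171.7 g (target 171.7 g)
  SiO2: 94.67·0.6454 + 490.2·0.9949 = 548.8 g (target 548.8 g)
Glass-mass closure: whole batch net of LOI = 1000 g (oxide target masses add up to 1000 g; the stated basis being 1000 g — a pure rounding effect).
Total batch = Σ batch = 1137 g; LOI removed, Σ of batch·LOI: 137.3 g; as yield: glass ÷ batch → 87.93%.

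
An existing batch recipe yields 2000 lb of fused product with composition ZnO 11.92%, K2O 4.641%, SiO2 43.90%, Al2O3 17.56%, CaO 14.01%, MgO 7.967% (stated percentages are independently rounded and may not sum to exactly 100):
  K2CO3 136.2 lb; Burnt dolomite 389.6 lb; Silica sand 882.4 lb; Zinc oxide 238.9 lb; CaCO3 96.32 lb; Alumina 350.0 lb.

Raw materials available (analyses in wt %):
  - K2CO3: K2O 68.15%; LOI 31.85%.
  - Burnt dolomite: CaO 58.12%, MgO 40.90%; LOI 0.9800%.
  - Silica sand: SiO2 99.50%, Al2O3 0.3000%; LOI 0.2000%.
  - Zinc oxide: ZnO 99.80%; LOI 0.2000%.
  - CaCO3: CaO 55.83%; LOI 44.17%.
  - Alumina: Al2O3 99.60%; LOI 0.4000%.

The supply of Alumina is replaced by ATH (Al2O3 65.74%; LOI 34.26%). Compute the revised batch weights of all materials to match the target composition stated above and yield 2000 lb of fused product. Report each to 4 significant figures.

Exact precision is maintained from first step to last — in-progress results are shown rounded off to 4 significant figures alongside each step; a single rounding finalizes each reported value. Derived quantities, including six oxide percentages, glass mass, yield, totals, LOI, are carried from the batch weights on 2000 lb of glass at exact precision precisely as stated by either problem or answer.
Oxide mass targets, per 2000 lb fused product:
  ZnO: 11.92% × 2000 = 238.4 lb
  K2O: 4.641% × 2000 = 92.82 lb
  SiO2: 43.90% × 2000 = 878.0 lb
  Al2O3: 17.56% × 2000 = 351.2 lb
  CaO: 14.01% × 2000 = 280.2 lb
  MgO: 7.967% × 2000 = 159.3 lb
Sums-versus-targets review with the batch weights as given, against the basis in use (sum by sum, the targets are met inside rounding margins):
  ZnO: 238.9·0.9980 = 238.4 lb (target 238.4 lb)
  K2O: 136.2·0.6815 = 92.82 lb (target 92.82 lb)
  SiO2: 882.4·0.9950 = 878.0 lb (target 878.0 lb)
  Al2O3: 882.4·0.003000 + 530.2·0.6574 = 351.2 lb (target 351.2 lb)
  CaO: 389.6·0.5812 + 96.32·0.5583 = 280.2 lb (target 280.2 lb)
  MgO: 389.6·0.4090 = 159.3 lb (target 159.3 lb)
The glass-mass cross-check: whole batch net of LOI = 2000 lb (the Σ of target masses is 2000 lb; the stated basis being 2000 lb — gaps are rounding artifacts).
Summing the batch: Σ batch = 2274 lb; Σ batch·LOI gives LOI loss = 273.6 lb; yield, glass over the total, = 87.96%.

Revised batch per 2000 lb fused product:
  K2CO3: 136.2 lb
  Burnt dolomite: 389.6 lb
  Silica sand: 882.4 lb
  Zinc oxide: 238.9 lb
  CaCO3: 96.32 lb
  ATH: 530.2 lb
Total batch = 2274 lb; LOI loss = 273.6 lb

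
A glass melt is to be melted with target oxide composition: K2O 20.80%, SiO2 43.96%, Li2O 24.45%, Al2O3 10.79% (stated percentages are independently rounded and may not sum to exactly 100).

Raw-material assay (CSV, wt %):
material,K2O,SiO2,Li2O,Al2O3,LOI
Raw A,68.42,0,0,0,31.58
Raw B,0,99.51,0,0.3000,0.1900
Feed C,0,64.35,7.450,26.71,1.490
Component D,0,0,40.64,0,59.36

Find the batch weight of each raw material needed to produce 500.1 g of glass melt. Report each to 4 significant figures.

Intermediates appear, rounded to 4 significant digits, as written. Each numeric step runs at exact precision from first step to last; every reported number receives exactly one rounding — all derived quantities are recomputed at exact precision (net glass mass, yield, the four compositions, the totals, LOI) from the batch weights at 500.1 g of glass precisely as stated by the problem or answer text.
Oxide mass targets, per 500.1 g glass melt:
  K2O: 20.80% × 500.1 = 104.0 g
  SiO2: 43.96% × 500.1 = 219.8 g
  Li2O: 24.45% × 500.1 = 122.3 g
  Al2O3: 10.79% × 500.1 = 53.96 g
Mass-balance tally per oxide given the weights on record, at the basis given (summed amounts equal target values given rounding of the digits):
  K2O: 152.0·0.6842 = 104.0 g (target 104.0 g)
  SiO2: 90.94·0.9951 + 201.0·0.6435 = 219.8 g (target 219.8 g)
  Li2O: 201.0·0.07450 + 264.0·0.4064 = 122.3 g (target 122.3 g)
  Al2O3: 90.94·0.003000 + 201.0·0.2671 = 53.96 g (target 53.96 g)
Glass-mass closure: batch total minus LOI = 500.1 g (summing oxide targets gives 500.1 g; basis as stated: 500.1 g — a pure rounding effect).
Adding the batch up: Σ batch = 707.9 g; LOI loss = Σ batch·LOI = 207.9 g; yield = glass ÷ total batch = 70.64%.

Batch per 500.1 g glass melt:
  Raw A: 152.0 g
  Raw B: 90.94 g
  Feed C: 201.0 g
  Component D: 264.0 g
Total batch = 707.9 g; LOI loss = 207.9 g; yield = 70.64%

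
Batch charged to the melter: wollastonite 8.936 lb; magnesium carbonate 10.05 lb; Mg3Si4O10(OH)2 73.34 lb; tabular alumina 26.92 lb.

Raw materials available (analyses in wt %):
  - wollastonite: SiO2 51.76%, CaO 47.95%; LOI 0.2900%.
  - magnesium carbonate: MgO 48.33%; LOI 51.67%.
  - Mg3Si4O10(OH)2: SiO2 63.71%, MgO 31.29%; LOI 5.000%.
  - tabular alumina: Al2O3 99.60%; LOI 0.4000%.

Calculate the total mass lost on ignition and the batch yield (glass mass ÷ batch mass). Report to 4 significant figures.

The whole derivation carries full precision in every operation. The intermediate values are displayed, rounded to 4 significant figures, as written; every reported number is rounded just once. All derived quantities, including totals, the four compositions, LOI, yield, net glass mass, are rebuilt using the weight values at 110.3 lb of glass in full float precision, as written in problem or answer.
Ignition loss by material:
  wollastonite: 8.936 × 0.002900 = 0.02591 lb
  magnesium carbonate: 10.05 × 0.5167 = 5.193 lb
  Mg3Si4O10(OH)2: 73.34 × 0.05000 = 3.667 lb
  tabular alumina: 26.92 × 0.004000 = 0.1077 lb
Total LOI = 8.993 lb
Glass = batch − LOI = 119.2 − 8.993 = 110.3 lb

LOI loss = 8.993 lb; glass = 110.3 lb; yield = 92.46%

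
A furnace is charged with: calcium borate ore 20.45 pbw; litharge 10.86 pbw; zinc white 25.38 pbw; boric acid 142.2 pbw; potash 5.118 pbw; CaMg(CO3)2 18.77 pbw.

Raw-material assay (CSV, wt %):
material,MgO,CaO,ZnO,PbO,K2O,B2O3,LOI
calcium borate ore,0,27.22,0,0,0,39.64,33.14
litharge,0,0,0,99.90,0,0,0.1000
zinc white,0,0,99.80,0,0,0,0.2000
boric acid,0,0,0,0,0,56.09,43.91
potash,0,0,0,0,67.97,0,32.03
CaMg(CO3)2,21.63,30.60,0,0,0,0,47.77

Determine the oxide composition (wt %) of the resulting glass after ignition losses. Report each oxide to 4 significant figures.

Glass mass = 142.9 pbw (batch 222.8 − LOI 79.88).
Composition: MgO 2.841%, CaO 7.915%, ZnO 17.73%, PbO 7.592%, K2O 2.434%, B2O3 61.49%

Each numeric step carries exact precision at all times. Intermediates are displayed, rounded to 4 significant digits, at each printed step. Each reported result is rounded once only; derived quantities (totals, six oxide percentages, yield, LOI, glass mass) are re-derived in full float precision starting from the weights per 142.9 pbw of glass, exactly as printed in question or answer.
What the batch supplies per oxide:
  MgO: 18.77·0.2163 = 4.060 pbw
  CaO: 20.45·0.2722 + 18.77·0.3060 = 11.31 pbw
  ZnO: 25.38·0.9980 = 25.33 pbw
  PbO: 10.86·0.9990 = 10.85 pbw
  K2O: 5.118·0.6797 = 3.479 pbw
  B2O3: 20.45·0.3964 + 142.2·0.5609 = 87.87 pbw
LOI: 20.45·0.3314 + 10.86·0.001000 + 25.38·0.002000 + 142.2·0.4391 + 5.118·0.3203 + 18.77·0.4777 = 79.88 pbw
Glass = total batch minus LOI = 222.8 − 79.88 = 142.9 pbw (= the summed oxide contributions)
wt % = oxide mass / glass mass × 100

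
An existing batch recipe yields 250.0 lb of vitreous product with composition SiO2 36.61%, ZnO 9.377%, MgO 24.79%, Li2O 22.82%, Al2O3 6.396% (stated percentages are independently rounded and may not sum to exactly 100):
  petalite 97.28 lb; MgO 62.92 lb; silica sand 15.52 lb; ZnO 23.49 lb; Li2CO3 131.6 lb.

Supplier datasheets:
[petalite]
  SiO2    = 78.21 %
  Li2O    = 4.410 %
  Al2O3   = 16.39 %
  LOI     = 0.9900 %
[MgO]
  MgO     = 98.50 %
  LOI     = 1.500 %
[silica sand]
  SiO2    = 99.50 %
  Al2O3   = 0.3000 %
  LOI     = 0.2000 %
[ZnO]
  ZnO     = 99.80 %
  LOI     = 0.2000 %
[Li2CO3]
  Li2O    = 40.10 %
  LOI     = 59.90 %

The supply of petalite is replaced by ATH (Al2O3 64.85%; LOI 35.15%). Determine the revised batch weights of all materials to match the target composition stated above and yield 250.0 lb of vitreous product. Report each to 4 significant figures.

Values along the way are displayed, rounded to 4 significant figures, on the page; the working math keeps full float precision through the solve. Exactly one rounding lands on every reported number — derived quantities (net glass mass, the five compositions, the yield, ignition loss, the totals) are recomputed at exact precision using the weight values for 250.0 lb of glass, as set out in the problem or answer text.
Target oxide masses per 250.0 lb vitreous product:
  SiO2: 36.61% × 250.0 = 91.52 lb
  ZnO: 9.377% × 250.0 = 23.44 lb
  MgO: 24.79% × 250.0 = 61.98 lb
  Li2O: 22.82% × 250.0 = 57.05 lb
  Al2O3: 6.396% × 250.0 = 15.99 lb
Sums-versus-targets review using the reported weights, against the basis in use (sum by sum, the targets are met inside rounding margins):
  SiO2: 91.98·0.9950 = 91.52 lb (target 91.52 lb)
  ZnO: 23.49·0.9980 = 23.44 lb (target 23.44 lb)
  MgO: 62.92·0.9850 = 61.98 lb (target 61.98 lb)
  Li2O: 142.3·0.4010 = 57.06 lb (target 57.05 lb)
  Al2O3: 24.23·0.6485 + 91.98·0.003000 = 15.99 lb (target 15.99 lb)
Consistency of the glass mass: batch total minus LOI = 250.0 lb (the targets, summed, come to 250.0 lb; versus the stated basis of 250.0 lb — deltas are rounding alone).
Batch grand total — Σ batch = 344.9 lb; LOI removed, Σ of batch·LOI: 94.93 lb; glass ÷ batch gives a yield of 72.48%.

Revised batch per 250.0 lb vitreous product:
  ATH: 24.23 lb
  MgO: 62.92 lb
  silica sand: 91.98 lb
  ZnO: 23.49 lb
  Li2CO3: 142.3 lb
Total batch = 344.9 lb; LOI loss = 94.93 lb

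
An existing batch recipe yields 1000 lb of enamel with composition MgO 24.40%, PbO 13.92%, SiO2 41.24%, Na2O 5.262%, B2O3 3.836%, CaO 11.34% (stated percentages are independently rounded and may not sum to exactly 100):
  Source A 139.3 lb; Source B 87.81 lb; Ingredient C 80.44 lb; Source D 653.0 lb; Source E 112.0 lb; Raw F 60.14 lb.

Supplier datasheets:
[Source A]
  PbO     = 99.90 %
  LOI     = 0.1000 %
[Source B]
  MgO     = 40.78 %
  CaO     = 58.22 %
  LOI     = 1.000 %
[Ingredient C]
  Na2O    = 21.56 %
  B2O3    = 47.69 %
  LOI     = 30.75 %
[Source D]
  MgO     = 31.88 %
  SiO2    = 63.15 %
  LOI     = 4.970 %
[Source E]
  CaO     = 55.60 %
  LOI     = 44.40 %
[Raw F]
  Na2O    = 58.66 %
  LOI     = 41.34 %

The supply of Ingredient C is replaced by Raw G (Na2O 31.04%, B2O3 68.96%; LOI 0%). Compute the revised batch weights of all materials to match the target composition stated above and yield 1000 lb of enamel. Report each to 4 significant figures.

Revised batch per 1000 lb enamel:
  Source A: 139.3 lb
  Source B: 87.81 lb
  Raw G: 55.63 lb
  Source D: 653.0 lb
  Source E: 112.0 lb
  Raw F: 60.27 lb
Total batch = 1108 lb; LOI loss = 108.1 lb

The intermediate values are shown rounded to four significant figures across the worked steps. The working math carries full precision through the solve. Every reported number includes exactly one rounding — the derived quantities are carried starting from the weights at 1000 lb of glass at full float precision (totals, ignition loss, six oxide percentages, yield, net glass mass), as given in problem or answer.
Per-oxide target masses for 1000 lb enamel:
  MgO: 24.40% × 1000 = 244.0 lb
  PbO: 13.92% × 1000 = 139.2 lb
  SiO2: 41.24% × 1000 = 412.4 lb
  Na2O: 5.262% × 1000 = 52.62 lb
  B2O3: 3.836% × 1000 = 38.36 lb
  CaO: 11.34% × 1000 = 113.4 lb
Oxide-by-oxide audit applying the batch weights above, on the stated basis (summed amounts equal target values within answer rounding):
  MgO: 87.81·0.4078 + 653.0·0.3188 = 244.0 lb (target 244.0 lb)
  PbO: 139.3·0.9990 = 139.2 lb (target 139.2 lb)
  SiO2: 653.0·0.6315 = 412.4 lb (target 412.4 lb)
  Na2O: 55.63·0.3104 + 60.27·0.5866 = 52.62 lb (target 52.62 lb)
  B2O3: 55.63·0.6896 = 38.36 lb (target 38.36 lb)
  CaO: 87.81·0.5822 + 112.0·0.5560 = 113.4 lb (target 113.4 lb)
Glass-mass sanity pass: batch total minus LOI = 999.9 lb (summing oxide targets gives 1000 lb; basis as stated: 1000 lb — a pure rounding effect).
Whole-batch sum: Σ batch = 1108 lb; Σ batch·LOI gives LOI loss = 108.1 lb; yield = glass ÷ total batch = 90.24%.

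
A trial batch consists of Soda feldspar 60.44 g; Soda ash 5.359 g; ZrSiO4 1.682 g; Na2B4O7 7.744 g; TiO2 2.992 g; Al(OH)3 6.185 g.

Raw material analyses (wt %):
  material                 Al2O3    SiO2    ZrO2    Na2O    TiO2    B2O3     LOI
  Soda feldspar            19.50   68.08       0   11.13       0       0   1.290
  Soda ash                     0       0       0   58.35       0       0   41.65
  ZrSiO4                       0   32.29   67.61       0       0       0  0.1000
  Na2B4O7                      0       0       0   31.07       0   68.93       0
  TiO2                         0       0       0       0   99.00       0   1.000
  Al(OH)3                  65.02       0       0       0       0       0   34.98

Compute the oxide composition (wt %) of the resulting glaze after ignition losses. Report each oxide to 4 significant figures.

Glass mass = 79.20 g (batch 84.40 − LOI 5.207).
Composition: Al2O3 19.96%, SiO2 52.64%, ZrO2 1.436%, Na2O 15.48%, TiO2 3.740%, B2O3 6.740%

All internal work holds full precision through the solve — mid-chain values appear rounded off to 4 significant digits as written — a single rounding yields each reported figure. The derived quantities are re-derived in exact precision (net glass mass, the yield, ignition loss, the totals, the six compositions) starting from the weights for 79.20 g of glass as they appear in problem or answer.
Delivered oxide masses:
  Al2O3: 60.44·0.1950 + 6.185·0.6502 = 15.81 g
  SiO2: 60.44·0.6808 + 1.682·0.3229 = 41.69 g
  ZrO2: 1.682·0.6761 = 1.137 g
  Na2O: 60.44·0.1113 + 5.359·0.5835 + 7.744·0.3107 = 12.26 g
  TiO2: 2.992·0.9900 = 2.962 g
  B2O3: 7.744·0.6893 = 5.338 g
LOI: 60.44·0.01290 + 5.359·0.4165 + 1.682·0.001000 + 2.992·0.01000 + 6.185·0.3498 = 5.207 g
Net of LOI, the glass mass = 84.40 − 5.207 = 79.20 g (the oxide masses sum to this)
oxide / glass × 100 gives the wt %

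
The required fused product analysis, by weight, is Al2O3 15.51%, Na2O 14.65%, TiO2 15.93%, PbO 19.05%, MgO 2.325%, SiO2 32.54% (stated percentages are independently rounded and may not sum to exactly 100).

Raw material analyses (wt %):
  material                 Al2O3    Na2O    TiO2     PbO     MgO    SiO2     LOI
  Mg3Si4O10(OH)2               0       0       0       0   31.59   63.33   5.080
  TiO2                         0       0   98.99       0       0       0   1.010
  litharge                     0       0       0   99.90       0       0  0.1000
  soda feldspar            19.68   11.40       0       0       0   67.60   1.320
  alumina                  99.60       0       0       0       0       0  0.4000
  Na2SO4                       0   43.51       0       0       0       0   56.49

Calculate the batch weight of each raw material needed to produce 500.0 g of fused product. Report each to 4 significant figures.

Batch per 500.0 g fused product:
  Mg3Si4O10(OH)2: 36.80 g
  TiO2: 80.46 g
  litharge: 95.35 g
  soda feldspar: 206.2 g
  alumina: 37.12 g
  Na2SO4: 114.3 g
Total batch = 570.2 g; LOI loss = 70.22 g; yield = 87.69%

Mid-chain values appear, rounded to 4 significant digits, within the worked lines — the working math maintains full precision from start to finish — exactly one rounding is applied to every reported figure. The derived quantities (the yield, totals, net glass mass, six oxide percentages, ignition loss) are re-derived at exact precision from the batch weights on 500.0 g of glass as quoted within either problem or answer.
The oxide mass targets at 500.0 g fused product:
  Al2O3: 15.51% × 500.0 = 77.55 g
  Na2O: 14.65% × 500.0 = 73.25 g
  TiO2: 15.93% × 500.0 = 79.65 g
  PbO: 19.05% × 500.0 = 95.25 g
  MgO: 2.325% × 500.0 = 11.62 g
  SiO2: 32.54% × 500.0 = 162.7 g
Sums-versus-targets review from the weights as reported, at the basis given (every target is met by its sum up to rounding of the answer):
  Al2O3: 206.2·0.1968 + 37.12·0.9960 = 77.55 g (target 77.55 g)
  Na2O: 206.2·0.1140 + 114.3·0.4351 = 73.24 g (target 73.25 g)
  TiO2: 80.46·0.9899 = 79.65 g (target 79.65 g)
  PbO: 95.35·0.9990 = 95.25 g (target 95.25 g)
  MgO: 36.80·0.3159 = 11.63 g (target 11.62 g)
  SiO2: 36.80·0.6333 + 206.2·0.6760 = 162.7 g (target 162.7 g)
Glass-mass closure: Σ batch − LOI loss = 500.0 g (the targets, summed, come to 500.0 g; against the stated basis, 500.0 g — deltas are rounding alone).
Batch grand total — Σ batch = 570.2 g; LOI loss = Σ batch·LOI = 70.22 g; glass ÷ batch gives a yield of 87.69%.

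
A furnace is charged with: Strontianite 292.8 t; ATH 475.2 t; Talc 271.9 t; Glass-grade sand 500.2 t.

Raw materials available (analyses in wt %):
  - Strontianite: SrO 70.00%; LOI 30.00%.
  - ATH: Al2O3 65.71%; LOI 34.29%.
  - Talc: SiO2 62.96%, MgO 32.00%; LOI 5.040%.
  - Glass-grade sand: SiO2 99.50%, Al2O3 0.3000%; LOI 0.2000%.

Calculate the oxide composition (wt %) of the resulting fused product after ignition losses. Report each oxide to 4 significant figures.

Glass mass = 1275 t (batch 1540 − LOI 265.5).
Composition: SiO2 52.48%, MgO 6.826%, SrO 16.08%, Al2O3 24.62%

Every computation carries full float precision throughout. Values along the way appear rounded to four significant digits in the printout — each reported value is rounded just once — the derived quantities (the four compositions, net glass mass, the totals, the yield, LOI) are carried from the weighed amounts at 1275 t of glass in full precision as they appear in the problem or the answer.
Mass of each oxide from the mix:
  SiO2: 271.9·0.6296 + 500.2·0.9950 = 668.9 t
  MgO: 271.9·0.3200 = 87.01 t
  SrO: 292.8·0.7000 = 205.0 t
  Al2O3: 475.2·0.6571 + 500.2·0.003000 = 313.8 t
LOI: 292.8·0.3000 + 475.2·0.3429 + 271.9·0.05040 + 500.2·0.002000 = 265.5 t
Net of LOI, the glass mass = 1540 − 265.5 = 1275 t (the oxide masses sum to this)
percent by weight: oxide/glass ×100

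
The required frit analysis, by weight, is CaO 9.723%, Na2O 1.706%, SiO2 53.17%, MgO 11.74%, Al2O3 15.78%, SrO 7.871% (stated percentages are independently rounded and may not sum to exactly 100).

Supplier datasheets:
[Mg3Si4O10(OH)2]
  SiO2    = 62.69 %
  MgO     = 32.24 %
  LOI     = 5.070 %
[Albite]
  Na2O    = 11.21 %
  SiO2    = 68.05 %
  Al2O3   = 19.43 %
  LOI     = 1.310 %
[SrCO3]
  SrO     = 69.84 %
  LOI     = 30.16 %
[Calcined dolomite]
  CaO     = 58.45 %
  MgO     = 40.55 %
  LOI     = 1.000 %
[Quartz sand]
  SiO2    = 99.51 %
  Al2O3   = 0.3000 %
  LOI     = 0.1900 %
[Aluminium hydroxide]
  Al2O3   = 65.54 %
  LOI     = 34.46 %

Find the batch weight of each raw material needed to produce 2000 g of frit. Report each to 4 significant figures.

Working values appear (rounded to 4 significant figures) in the printout — the working math runs at full float precision at each step — exactly one rounding is applied to each reported result; the derived quantities, including the yield, the six compositions, ignition loss, totals, net glass mass, are carried using the weight values on 2000 g of glass at full float precision as set out in problem or answer.
Per-oxide target masses for 2000 g frit:
  CaO: 9.723% × 2000 = 194.5 g
  Na2O: 1.706% × 2000 = 34.12 g
  SiO2: 53.17% × 2000 = 1063 g
  MgO: 11.74% × 2000 = 234.8 g
  Al2O3: 15.78% × 2000 = 315.6 g
  SrO: 7.871% × 2000 = 157.4 g
Sums-versus-targets review on the weights just shown, for the quoted basis mass (each sum matches its target mass exact up to rounding of places):
  CaO: 332.7·0.5845 = 194.5 g (target 194.5 g)
  Na2O: 304.4·0.1121 = 34.12 g (target 34.12 g)
  SiO2: 309.8·0.6269 + 304.4·0.6805 + 665.3·0.9951 = 1063 g (target 1063 g)
  MgO: 309.8·0.3224 + 332.7·0.4055 = 234.8 g (target 234.8 g)
  Al2O3: 304.4·0.1943 + 665.3·0.003000 + 388.3·0.6554 = 315.6 g (target 315.6 g)
  SrO: 225.4·0.6984 = 157.4 g (target 157.4 g)
Glass-mass closure: batch total minus LOI = 2000 g (the targets, summed, come to 2000 g; stated basis 2000 g — rounding explains the deltas).
Total batch = Σ batch = 2226 g; ignition loss, Σ(batch × LOI) = 226.1 g; glass ÷ batch gives a yield of 89.84%.

Batch per 2000 g frit:
  Mg3Si4O10(OH)2: 309.8 g
  Albite: 304.4 g
  SrCO3: 225.4 g
  Calcined dolomite: 332.7 g
  Quartz sand: 665.3 g
  Aluminium hydroxide: 388.3 g
Total batch = 2226 g; LOI loss = 226.1 g; yield = 89.84%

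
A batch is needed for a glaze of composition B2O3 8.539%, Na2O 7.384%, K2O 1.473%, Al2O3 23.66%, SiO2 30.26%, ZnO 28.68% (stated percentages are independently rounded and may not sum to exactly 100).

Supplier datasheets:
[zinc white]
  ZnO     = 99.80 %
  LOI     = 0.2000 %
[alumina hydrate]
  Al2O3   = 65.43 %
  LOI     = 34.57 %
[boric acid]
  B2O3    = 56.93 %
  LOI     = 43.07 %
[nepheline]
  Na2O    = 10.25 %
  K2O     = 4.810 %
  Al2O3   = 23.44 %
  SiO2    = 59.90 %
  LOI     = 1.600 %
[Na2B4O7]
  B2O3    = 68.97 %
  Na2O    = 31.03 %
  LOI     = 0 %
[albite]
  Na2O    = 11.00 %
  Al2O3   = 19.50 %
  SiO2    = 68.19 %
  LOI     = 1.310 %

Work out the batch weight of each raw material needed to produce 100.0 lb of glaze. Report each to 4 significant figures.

Batch per 100.0 lb glaze:
  zinc white: 28.74 lb
  alumina hydrate: 19.98 lb
  boric acid: 5.930 lb
  nepheline: 30.62 lb
  Na2B4O7: 7.486 lb
  albite: 17.48 lb
Total batch = 110.2 lb; LOI loss = 10.24 lb; yield = 90.71%

Working values are shown with 4-significant-digit rounding within the worked lines — each numeric step holds full float precision at all times; each reported number carries a single rounding; all derived quantities (totals, LOI, the six compositions, yield, glass mass) are recomputed at exact precision from the batch weights on 100.0 lb of glass precisely as stated by problem or answer.
Per-oxide target masses for 100.0 lb glaze:
  B2O3: 8.539% × 100.0 = 8.539 lb
  Na2O: 7.384% × 100.0 = 7.384 lb
  K2O: 1.473% × 100.0 = 1.473 lb
  Al2O3: 23.66% × 100.0 = 23.66 lb
  SiO2: 30.26% × 100.0 = 30.26 lb
  ZnO: 28.68% × 100.0 = 28.68 lb
Per-oxide balance check working from each reported weight, under the basis named above (sum by sum, the targets are met within answer rounding):
  B2O3: 5.930·0.5693 + 7.486·0.6897 = 8.539 lb (target 8.539 lb)
  Na2O: 30.62·0.1025 + 7.486·0.3103 + 17.48·0.1100 = 7.384 lb (target 7.384 lb)
  K2O: 30.62·0.04810 = 1.473 lb (target 1.473 lb)
  Al2O3: 19.98·0.6543 + 30.62·0.2344 + 17.48·0.1950 = 23.66 lb (target 23.66 lb)
  SiO2: 30.62·0.5990 + 17.48·0.6819 = 30.26 lb (target 30.26 lb)
  ZnO: 28.74·0.9980 = 28.68 lb (target 28.68 lb)
Glass-mass closure: total charge less LOI = 100.0 lb (the Σ of target masses is 100.0 lb; against the stated basis, 100.0 lb — gaps are rounding artifacts).
Batch grand total — Σ batch = 110.2 lb; LOI loss = Σ batch·LOI = 10.24 lb; glass ÷ batch gives a yield of 90.71%.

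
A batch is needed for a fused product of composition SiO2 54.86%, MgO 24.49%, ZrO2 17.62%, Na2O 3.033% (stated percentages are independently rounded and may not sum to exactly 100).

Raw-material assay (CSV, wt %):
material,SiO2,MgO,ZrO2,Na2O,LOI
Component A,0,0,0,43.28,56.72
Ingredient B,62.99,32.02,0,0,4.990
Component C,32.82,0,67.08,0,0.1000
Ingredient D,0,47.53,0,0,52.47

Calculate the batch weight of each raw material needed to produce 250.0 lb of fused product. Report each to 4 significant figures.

Working values are shown, rounded to 4 significant figures, alongside each step; exact precision is held from start to finish. Each reported result is rounded once only; derived quantities are re-derived at full float precision (the yield, ignition loss, glass mass, four oxide percentages, totals) from the weighed amounts on 250.0 lb of glass, as written in the problem or the answer.
Oxide-by-oxide targets in 250.0 lb fused product:
  SiO2: 54.86% × 250.0 = 137.2 lb
  MgO: 24.49% × 250.0 = 61.22 lb
  ZrO2: 17.62% × 250.0 = 44.05 lb
  Na2O: 3.033% × 250.0 = 7.582 lb
Verifying the oxide balance working from each reported weight, on the stated basis (sums match the target masses net of answer rounding effects):
  SiO2: 183.5·0.6299 + 65.67·0.3282 = 137.1 lb (target 137.2 lb)
  MgO: 183.5·0.3202 + 5.181·0.4753 = 61.22 lb (target 61.22 lb)
  ZrO2: 65.67·0.6708 = 44.05 lb (target 44.05 lb)
  Na2O: 17.52·0.4328 = 7.583 lb (target 7.582 lb)
Mass balance on the glass: batch total minus LOI = 250.0 lb (oxide target masses add up to 250.0 lb; basis as stated: 250.0 lb — rounding explains the deltas).
Summing the batch: Σ batch = 271.9 lb; loss to ignition Σ batch·LOI = 21.88 lb; as yield: glass ÷ batch → 91.95%.

Batch per 250.0 lb fused product:
  Component A: 17.52 lb
  Ingredient B: 183.5 lb
  Component C: 65.67 lb
  Ingredient D: 5.181 lb
Total batch = 271.9 lb; LOI loss = 21.88 lb; yield = 91.95%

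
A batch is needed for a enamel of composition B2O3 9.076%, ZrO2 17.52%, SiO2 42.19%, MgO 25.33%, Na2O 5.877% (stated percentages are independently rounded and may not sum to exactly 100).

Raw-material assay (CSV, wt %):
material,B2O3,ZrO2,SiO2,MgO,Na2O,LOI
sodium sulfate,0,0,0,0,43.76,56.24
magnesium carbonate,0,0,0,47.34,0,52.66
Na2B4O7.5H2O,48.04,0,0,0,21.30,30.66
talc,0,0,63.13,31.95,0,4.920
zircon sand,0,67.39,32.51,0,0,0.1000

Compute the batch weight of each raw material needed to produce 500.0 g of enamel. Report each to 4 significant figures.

The whole derivation holds full float precision in every operation. Working values appear rounded off to 4 significant figures as written; every reported figure receives exactly one rounding. Derived quantities (totals, glass mass, five oxide percentages, yield, LOI) are re-derived from the weighed amounts for 500.0 g of glass at full precision as given in problem or answer.
The oxide mass targets at 500.0 g enamel:
  B2O3: 9.076% × 500.0 = 45.38 g
  ZrO2: 17.52% × 500.0 = 87.60 g
  SiO2: 42.19% × 500.0 = 211.0 g
  MgO: 25.33% × 500.0 = 126.6 g
  Na2O: 5.877% × 500.0 = 29.38 g
Balance tally, oxide-wise, given the weights on record, against the basis in use (sum by sum, the targets are met once rounding is allowed for):
  B2O3: 94.46·0.4804 = 45.38 g (target 45.38 g)
  ZrO2: 130.0·0.6739 = 87.61 g (target 87.60 g)
  SiO2: 267.2·0.6313 + 130.0·0.3251 = 210.9 g (target 211.0 g)
  MgO: 87.19·0.4734 + 267.2·0.3195 = 126.6 g (target 126.6 g)
  Na2O: 21.17·0.4376 + 94.46·0.2130 = 29.38 g (target 29.38 g)
Consistency of the glass mass: whole batch net of LOI = 500.0 g (the Σ of target masses is 500.0 g; the stated basis being 500.0 g — differing by rounding only).
Total batch = Σ batch = 600.0 g; Σ batch·LOI gives LOI loss = 100.1 g; the yield ratio, glass ÷ batch: 83.32%.

Batch per 500.0 g enamel:
  sodium sulfate: 21.17 g
  magnesium carbonate: 87.19 g
  Na2B4O7.5H2O: 94.46 g
  talc: 267.2 g
  zircon sand: 130.0 g
Total batch = 600.0 g; LOI loss = 100.1 g; yield = 83.32%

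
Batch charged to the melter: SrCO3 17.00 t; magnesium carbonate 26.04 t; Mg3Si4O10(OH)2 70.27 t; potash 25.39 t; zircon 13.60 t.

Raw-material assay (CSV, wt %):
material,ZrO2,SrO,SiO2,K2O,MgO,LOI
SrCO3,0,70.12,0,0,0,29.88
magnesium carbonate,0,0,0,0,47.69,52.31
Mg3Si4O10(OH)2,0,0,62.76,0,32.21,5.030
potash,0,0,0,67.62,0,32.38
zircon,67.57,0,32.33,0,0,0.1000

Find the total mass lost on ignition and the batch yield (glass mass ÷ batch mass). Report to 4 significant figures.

All internal work runs at full float precision throughout — intermediates are printed with 4-significant-digit rounding within the worked lines; each reported figure includes exactly one rounding — derived quantities are computed starting from the weights for 121.8 t of glass at exact precision (net glass mass, ignition loss, the yield, totals, the five compositions), as given in question or answer.
Ignition loss by material:
  SrCO3: 17.00 × 0.2988 = 5.080 t
  magnesium carbonate: 26.04 × 0.5231 = 13.62 t
  Mg3Si4O10(OH)2: 70.27 × 0.05030 = 3.535 t
  potash: 25.39 × 0.3238 = 8.221 t
  zircon: 13.60 × 0.001000 = 0.01360 t
Total LOI = 30.47 t
Glass = batch − LOI = 152.3 − 30.47 = 121.8 t

LOI loss = 30.47 t; glass = 121.8 t; yield = 79.99%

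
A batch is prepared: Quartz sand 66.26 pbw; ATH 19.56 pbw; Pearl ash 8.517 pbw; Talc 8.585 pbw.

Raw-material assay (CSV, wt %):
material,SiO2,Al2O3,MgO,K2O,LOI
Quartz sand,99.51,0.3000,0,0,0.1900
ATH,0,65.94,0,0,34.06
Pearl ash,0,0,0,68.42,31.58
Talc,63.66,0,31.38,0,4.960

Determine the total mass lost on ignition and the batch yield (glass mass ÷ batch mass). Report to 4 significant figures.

LOI loss = 9.904 pbw; glass = 93.02 pbw; yield = 90.38%

The intermediate values appear, rounded to four significant figures, when written out. The whole derivation keeps full float precision at every stage — a single rounding finalizes every reported number — all derived quantities are re-derived in full precision (glass mass, the four compositions, the yield, totals, LOI) from the weighed amounts for 93.02 pbw of glass, as written in problem or answer.
Material-by-material LOI:
  Quartz sand: 66.26 × 0.001900 = 0.1259 pbw
  ATH: 19.56 × 0.3406 = 6.662 pbw
  Pearl ash: 8.517 × 0.3158 = 2.690 pbw
  Talc: 8.585 × 0.04960 = 0.4258 pbw
Total LOI = 9.904 pbw
Glass = batch − LOI = 102.9 − 9.904 = 93.02 pbw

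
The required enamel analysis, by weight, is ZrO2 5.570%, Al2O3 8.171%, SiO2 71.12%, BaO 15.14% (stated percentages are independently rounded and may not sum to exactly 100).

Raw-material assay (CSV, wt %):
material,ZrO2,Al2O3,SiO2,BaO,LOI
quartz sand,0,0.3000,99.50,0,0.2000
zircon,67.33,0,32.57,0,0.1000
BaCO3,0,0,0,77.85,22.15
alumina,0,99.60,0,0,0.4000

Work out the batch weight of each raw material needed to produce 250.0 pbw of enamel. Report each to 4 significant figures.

Batch per 250.0 pbw enamel:
  quartz sand: 171.9 pbw
  zircon: 20.68 pbw
  BaCO3: 48.62 pbw
  alumina: 19.99 pbw
Total batch = 261.2 pbw; LOI loss = 11.21 pbw; yield = 95.71%

The whole derivation runs at exact precision all the way through — values along the way are rounded to 4 significant figures when quoted. Each reported figure receives exactly one rounding — all derived quantities are rebuilt at exact precision (yield, glass mass, totals, the four compositions, ignition loss) from the batch weights for 250.0 pbw of glass precisely as stated by the problem or answer text.
Oxide-by-oxide targets in 250.0 pbw enamel:
  ZrO2: 5.570% × 250.0 = 13.92 pbw
  Al2O3: 8.171% × 250.0 = 20.43 pbw
  SiO2: 71.12% × 250.0 = 177.8 pbw
  BaO: 15.14% × 250.0 = 37.85 pbw
Verifying the oxide balance per the reported batch figures, on the stated basis (sum by sum, the targets are met up to rounding of the answer):
  ZrO2: 20.68·0.6733 = 13.92 pbw (target 13.92 pbw)
  Al2O3: 171.9·0.003000 + 19.99·0.9960 = 20.43 pbw (target 20.43 pbw)
  SiO2: 171.9·0.9950 + 20.68·0.3257 = 177.8 pbw (target 177.8 pbw)
  BaO: 48.62·0.7785 = 37.85 pbw (target 37.85 pbw)
Glass-mass sanity pass: batch Σ − ignition loss = 250.0 pbw (the Σ of target masses is 250.0 pbw; with the basis standing at 250.0 pbw — deltas are rounding alone).
Summing the batch: Σ batch = 261.2 pbw; LOI removed, Σ of batch·LOI: 11.21 pbw; yield: glass divided by total = 95.71%.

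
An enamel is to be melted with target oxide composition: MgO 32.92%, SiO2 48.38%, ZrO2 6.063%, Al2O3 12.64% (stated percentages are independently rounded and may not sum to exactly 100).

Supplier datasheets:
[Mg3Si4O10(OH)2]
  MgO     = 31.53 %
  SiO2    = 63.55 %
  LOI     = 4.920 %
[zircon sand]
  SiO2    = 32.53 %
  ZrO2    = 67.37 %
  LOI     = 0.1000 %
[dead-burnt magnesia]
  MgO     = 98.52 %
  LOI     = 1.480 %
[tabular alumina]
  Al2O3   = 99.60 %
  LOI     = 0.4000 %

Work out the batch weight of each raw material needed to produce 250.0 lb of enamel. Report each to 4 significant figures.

In-progress results appear (rounded to four significant figures) at each printed step; all internal work carries full float precision from first step to last; exactly one rounding is applied to each reported number. The derived quantities, including net glass mass, totals, yield, ignition loss, four oxide percentages, are carried from the batch weights for 250.0 lb of glass in full precision exactly as printed in the question or the answer.
The oxide mass targets at 250.0 lb enamel:
  MgO: 32.92% × 250.0 = 82.30 lb
  SiO2: 48.38% × 250.0 = 121.0 lb
  ZrO2: 6.063% × 250.0 = 15.16 lb
  Al2O3: 12.64% × 250.0 = 31.60 lb
Sums-versus-targets review with the batch weights as given, against the basis in use (target by target, the sums agree net of answer rounding effects):
  MgO: 178.8·0.3153 + 26.31·0.9852 = 82.30 lb (target 82.30 lb)
  SiO2: 178.8·0.6355 + 22.50·0.3253 = 120.9 lb (target 121.0 lb)
  ZrO2: 22.50·0.6737 = 15.16 lb (target 15.16 lb)
  Al2O3: 31.73·0.9960 = 31.60 lb (target 31.60 lb)
Auditing the glass mass value: total charge less LOI = 250.0 lb (the Σ of target masses is 250.0 lb; stated basis 250.0 lb — gaps are rounding artifacts).
Total batch = Σ batch = 259.3 lb; LOI loss = Σ batch·LOI = 9.336 lb; as yield: glass ÷ batch → 96.40%.

Batch per 250.0 lb enamel:
  Mg3Si4O10(OH)2: 178.8 lb
  zircon sand: 22.50 lb
  dead-burnt magnesia: 26.31 lb
  tabular alumina: 31.73 lb
Total batch = 259.3 lb; LOI loss = 9.336 lb; yield = 96.40%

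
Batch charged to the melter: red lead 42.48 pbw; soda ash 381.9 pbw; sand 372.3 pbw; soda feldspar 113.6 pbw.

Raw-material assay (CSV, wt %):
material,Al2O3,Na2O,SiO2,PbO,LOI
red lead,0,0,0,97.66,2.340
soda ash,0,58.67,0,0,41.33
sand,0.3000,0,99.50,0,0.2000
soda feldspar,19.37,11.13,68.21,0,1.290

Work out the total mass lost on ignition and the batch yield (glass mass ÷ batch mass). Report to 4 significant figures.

LOI loss = 161.0 pbw; glass = 749.2 pbw; yield = 82.31%

Mid-chain values appear rounded to four significant figures in the working; full precision is maintained in all steps — each reported figure is rounded once only; the derived quantities (the yield, ignition loss, the totals, net glass mass, the four compositions) are carried in full precision from the weighed amounts for 749.2 pbw of glass, precisely as stated by either problem or answer.
Material-by-material LOI:
  red lead: 42.48 × 0.02340 = 0.9940 pbw
  soda ash: 381.9 × 0.4133 = 157.8 pbw
  sand: 372.3 × 0.002000 = 0.7446 pbw
  soda feldspar: 113.6 × 0.01290 = 1.465 pbw
Total LOI = 161.0 pbw
Glass = batch − LOI = 910.3 − 161.0 = 749.2 pbw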